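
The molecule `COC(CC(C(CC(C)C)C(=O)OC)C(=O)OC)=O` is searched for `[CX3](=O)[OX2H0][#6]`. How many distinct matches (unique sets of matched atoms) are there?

3

[CX3](=O)[OX2H0][#6] is the SMARTS for an ester: a carbonyl carbon bonded to an oxygen that is itself bonded to carbon (no H on that O).
The molecule carries 3 separate instances of a methyl-ester group (-C(=O)OCH3) meeting every constraint; each maps to a distinct set of atoms, giving 3 matches.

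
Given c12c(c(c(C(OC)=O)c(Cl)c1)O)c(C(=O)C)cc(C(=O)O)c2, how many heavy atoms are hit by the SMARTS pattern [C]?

5

Check the 22 heavy atoms by environment: 10× c (aromatic) → no; 6× O → no; 5× C → match; 1× Cl → no.
That gives 5 matching atoms.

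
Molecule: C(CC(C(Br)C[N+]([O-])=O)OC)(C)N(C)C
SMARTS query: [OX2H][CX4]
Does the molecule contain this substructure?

The pattern [OX2H][CX4] describes a hydroxyl oxygen bound to an sp3 (X4) carbon — an aliphatic alcohol.
The closest candidate here is a methoxy ether (-OCH3), but the oxygen has H0 (ether), not H1. No other fragment satisfies the full query, so there is no match.

No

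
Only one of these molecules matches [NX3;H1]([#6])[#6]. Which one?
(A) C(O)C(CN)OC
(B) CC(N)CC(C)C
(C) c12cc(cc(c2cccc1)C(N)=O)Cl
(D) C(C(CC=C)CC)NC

D

[NX3;H1]([#6])[#6] describes a trivalent nitrogen with one H, bonded to two carbons (a secondary amine).
(A) has a primary amino group (-NH2) but the nitrogen has H2 and only one carbon neighbour.
(B) has a primary amino group (-NH2) but the nitrogen has H2 and only one carbon neighbour.
(C) has a primary amide (-C(=O)NH2) but the -C(=O)NH2 nitrogen has H2, not H1.
(D) contains an N-methylamino group (-NHCH3), which satisfies every atom and bond constraint.
So the answer is (D).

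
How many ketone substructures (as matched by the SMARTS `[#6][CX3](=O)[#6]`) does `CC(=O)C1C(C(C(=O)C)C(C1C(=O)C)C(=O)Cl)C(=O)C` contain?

4

[#6][CX3](=O)[#6] is the SMARTS for a ketone: a carbonyl carbon (no H) flanked by two carbons.
The molecule carries 4 separate instances of an acetyl/ketone group (-C(=O)CH3) meeting every constraint; each maps to a distinct set of atoms, giving 4 matches.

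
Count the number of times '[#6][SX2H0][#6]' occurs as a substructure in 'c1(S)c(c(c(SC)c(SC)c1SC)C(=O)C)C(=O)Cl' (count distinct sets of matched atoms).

3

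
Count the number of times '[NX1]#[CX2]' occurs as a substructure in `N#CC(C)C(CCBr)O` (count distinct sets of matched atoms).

[NX1]#[CX2] is the SMARTS for a nitrile: a nitrogen triple-bonded to a two-connected carbon.
Exactly one fragment in the molecule meets all constraints, giving 1 match.

1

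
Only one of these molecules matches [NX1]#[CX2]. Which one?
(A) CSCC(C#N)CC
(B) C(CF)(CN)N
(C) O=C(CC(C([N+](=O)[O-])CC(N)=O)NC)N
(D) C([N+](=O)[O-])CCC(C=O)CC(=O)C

A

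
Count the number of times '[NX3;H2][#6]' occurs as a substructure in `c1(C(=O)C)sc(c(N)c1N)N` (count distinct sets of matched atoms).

3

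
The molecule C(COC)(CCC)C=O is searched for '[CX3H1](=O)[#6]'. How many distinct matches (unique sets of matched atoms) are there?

[CX3H1](=O)[#6] is the SMARTS for an aldehyde: an sp2 carbon with one H, double-bonded to O and single-bonded to carbon.
Exactly one fragment in the molecule meets all constraints, giving 1 match.

1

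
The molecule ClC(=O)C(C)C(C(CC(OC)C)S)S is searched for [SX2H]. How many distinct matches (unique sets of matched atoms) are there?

2

[SX2H] is the SMARTS for a thiol: an aliphatic sulfur with two connections, one being H.
The molecule carries 2 separate instances of a thiol (-SH) meeting every constraint; each maps to a distinct set of atoms, giving 2 matches.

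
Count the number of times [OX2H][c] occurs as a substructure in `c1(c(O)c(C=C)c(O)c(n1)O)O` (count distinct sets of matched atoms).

[OX2H][c] is the SMARTS for a phenol: a hydroxyl oxygen attached to an aromatic carbon.
The molecule carries 4 separate instances of a hydroxyl group (-OH) meeting every constraint; each maps to a distinct set of atoms, giving 4 matches.

4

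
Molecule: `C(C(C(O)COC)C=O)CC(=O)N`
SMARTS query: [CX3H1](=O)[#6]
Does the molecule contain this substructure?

The pattern [CX3H1](=O)[#6] describes an sp2 carbon with one H, double-bonded to O and single-bonded to carbon — an aldehyde.
The molecule carries an aldehyde (-CHO), whose atoms satisfy every constraint of the query, so the pattern matches.

Yes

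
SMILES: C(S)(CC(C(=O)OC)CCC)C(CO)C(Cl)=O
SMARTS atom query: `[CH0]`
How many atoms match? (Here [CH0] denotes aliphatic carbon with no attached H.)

2

The query [CH0] means: aliphatic carbon with no attached hydrogen.
Check the 17 heavy atoms by environment: 4× C (H2) → no; 3× C (H1) → no; 2× C (H3) → no; 2× C (H0) → match; 3× O (H0) → no; 1× Cl (H0) → no; 1× O (H1) → no; 1× S (H1) → no.
That gives 2 matching atoms.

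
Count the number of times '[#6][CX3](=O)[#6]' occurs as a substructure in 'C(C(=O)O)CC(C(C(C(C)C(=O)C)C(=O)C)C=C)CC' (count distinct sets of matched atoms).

2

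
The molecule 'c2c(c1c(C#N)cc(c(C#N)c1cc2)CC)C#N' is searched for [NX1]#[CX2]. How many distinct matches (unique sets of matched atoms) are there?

3

[NX1]#[CX2] is the SMARTS for a nitrile: a nitrogen triple-bonded to a two-connected carbon.
The molecule carries 3 separate instances of a nitrile (-C#N) meeting every constraint; each maps to a distinct set of atoms, giving 3 matches.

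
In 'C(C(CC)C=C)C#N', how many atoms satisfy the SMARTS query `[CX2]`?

1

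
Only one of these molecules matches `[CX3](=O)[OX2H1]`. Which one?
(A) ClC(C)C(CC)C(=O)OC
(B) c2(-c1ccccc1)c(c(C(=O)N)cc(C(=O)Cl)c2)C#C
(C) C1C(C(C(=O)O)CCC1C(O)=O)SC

[CX3](=O)[OX2H1] describes an sp2 carbon double-bonded to O and single-bonded to an -OH oxygen (a carboxylic acid).
(A) has a methyl-ester group (-C(=O)OCH3) but the singly-bonded O has no H (OX2H0, not OX2H1).
(B) has a primary amide (-C(=O)NH2) but the carbonyl is bonded to N, not to an -OH oxygen.
(C) contains a carboxylic acid group (-C(=O)OH), which satisfies every atom and bond constraint.
So the answer is (C).

C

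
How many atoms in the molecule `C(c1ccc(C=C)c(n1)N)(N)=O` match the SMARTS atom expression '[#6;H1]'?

3

Check the 12 heavy atoms by environment: 1× n (aromatic, H0) → no; 3× c (aromatic, H0) → no; 2× c (aromatic, H1) → match; 1× C (H0) → no; 1× O (H0) → no; 2× N (H2) → no; 1× C (H1) → match; 1× C (H2) → no.
Summing the matching environments: 2 + 1 = 3 matching atoms.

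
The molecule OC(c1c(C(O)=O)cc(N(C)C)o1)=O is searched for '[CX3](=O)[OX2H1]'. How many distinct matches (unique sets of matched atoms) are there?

2

[CX3](=O)[OX2H1] is the SMARTS for a carboxylic acid: an sp2 carbon double-bonded to O and single-bonded to an -OH oxygen.
The molecule carries 2 separate instances of a carboxylic acid group (-C(=O)OH) meeting every constraint; each maps to a distinct set of atoms, giving 2 matches.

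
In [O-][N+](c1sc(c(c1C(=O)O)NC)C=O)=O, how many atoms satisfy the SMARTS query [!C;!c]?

8

The query [!C;!c] means: neither aliphatic nor aromatic carbon — same as [!#6].
Check the 15 heavy atoms by environment: 1× s (aromatic) → match; 4× c (aromatic) → no; 3× C → no; 4× O → match; 1× N → match; 1× N (charge +1) → match; 1× O (charge -1) → match.
Summing the matching environments: 1 + 4 + 1 + 1 + 1 = 8 matching atoms.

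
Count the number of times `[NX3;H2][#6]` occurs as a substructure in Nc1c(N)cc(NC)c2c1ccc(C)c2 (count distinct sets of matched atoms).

2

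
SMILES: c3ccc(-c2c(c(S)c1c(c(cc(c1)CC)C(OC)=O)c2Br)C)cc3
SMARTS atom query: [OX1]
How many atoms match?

1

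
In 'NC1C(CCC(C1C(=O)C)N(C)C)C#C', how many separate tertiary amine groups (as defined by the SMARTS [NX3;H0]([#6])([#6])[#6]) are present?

1

[NX3;H0]([#6])([#6])[#6] is the SMARTS for a tertiary amine: a trivalent nitrogen with no H, bonded to three carbons.
Exactly one fragment in the molecule meets all constraints, giving 1 match.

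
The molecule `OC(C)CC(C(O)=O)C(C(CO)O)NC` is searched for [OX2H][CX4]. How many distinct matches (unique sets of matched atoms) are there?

3

[OX2H][CX4] is the SMARTS for an aliphatic alcohol: a hydroxyl oxygen bound to an sp3 (X4) carbon.
The molecule carries 3 separate instances of a hydroxyl group (-OH) meeting every constraint; each maps to a distinct set of atoms, giving 3 matches.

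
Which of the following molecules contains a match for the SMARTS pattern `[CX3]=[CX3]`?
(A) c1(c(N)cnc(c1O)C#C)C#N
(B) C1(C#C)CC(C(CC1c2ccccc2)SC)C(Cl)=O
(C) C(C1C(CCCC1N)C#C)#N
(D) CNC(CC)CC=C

D

[CX3]=[CX3] describes a non-aromatic C=C double bond between two sp2 carbons (an alkene).
(A) has an ethynyl group (-C#CH) but the C-C bond is a triple bond, not a double bond.
(B) has an ethynyl group (-C#CH) but the C-C bond is a triple bond, not a double bond.
(C) has an ethynyl group (-C#CH) but the C-C bond is a triple bond, not a double bond.
(D) contains a vinyl group (-CH=CH2), which satisfies every atom and bond constraint.
So the answer is (D).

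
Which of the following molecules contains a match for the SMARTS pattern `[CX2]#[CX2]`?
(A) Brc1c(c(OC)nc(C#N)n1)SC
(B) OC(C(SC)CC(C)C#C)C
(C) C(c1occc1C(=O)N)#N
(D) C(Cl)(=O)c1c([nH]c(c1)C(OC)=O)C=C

B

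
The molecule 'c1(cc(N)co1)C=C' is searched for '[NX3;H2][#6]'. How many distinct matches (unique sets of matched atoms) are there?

[NX3;H2][#6] is the SMARTS for a primary amine: a trivalent nitrogen with two H attached to carbon.
Exactly one fragment in the molecule meets all constraints, giving 1 match.

1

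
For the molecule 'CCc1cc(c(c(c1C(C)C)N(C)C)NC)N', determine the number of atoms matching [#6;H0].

5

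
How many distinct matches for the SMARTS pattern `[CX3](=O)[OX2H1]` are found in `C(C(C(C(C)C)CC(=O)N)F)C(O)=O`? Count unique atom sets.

1

[CX3](=O)[OX2H1] is the SMARTS for a carboxylic acid: an sp2 carbon double-bonded to O and single-bonded to an -OH oxygen.
Exactly one fragment in the molecule meets all constraints, giving 1 match.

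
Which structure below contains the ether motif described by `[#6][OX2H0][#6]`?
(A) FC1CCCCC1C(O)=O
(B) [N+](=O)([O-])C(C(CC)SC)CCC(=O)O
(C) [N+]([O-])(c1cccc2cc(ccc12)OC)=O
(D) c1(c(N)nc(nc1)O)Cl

[#6][OX2H0][#6] describes an aliphatic oxygen bridging two carbons with no H on the oxygen (an ether).
(A) has a carboxylic acid group (-C(=O)OH) but the -OH oxygen has H1; the =O is OX1, not OX2.
(B) has a carboxylic acid group (-C(=O)OH) but the -OH oxygen has H1; the =O is OX1, not OX2.
(C) contains a methoxy ether (-OCH3), which satisfies every atom and bond constraint.
(D) has a hydroxyl group (-OH) but the oxygen has H1, not H0 bridging two carbons.
So the answer is (C).

C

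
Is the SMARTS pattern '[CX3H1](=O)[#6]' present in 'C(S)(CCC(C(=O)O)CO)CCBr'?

The pattern [CX3H1](=O)[#6] describes an sp2 carbon with one H, double-bonded to O and single-bonded to carbon — an aldehyde.
The closest candidate here is a carboxylic acid group (-C(=O)OH), but the carbonyl carbon has H0 and is bonded to O, not H1. No other fragment satisfies the full query, so there is no match.

No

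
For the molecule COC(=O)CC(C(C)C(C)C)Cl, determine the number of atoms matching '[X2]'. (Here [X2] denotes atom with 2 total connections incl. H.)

1

The query [X2] means: any atom with exactly two total connections (bonds + H).
Check the 12 heavy atoms by environment: 8× C (X4) → no; 1× Cl (X1) → no; 1× C (X3) → no; 1× O (X1) → no; 1× O (X2) → match.
That gives 1 matching atom.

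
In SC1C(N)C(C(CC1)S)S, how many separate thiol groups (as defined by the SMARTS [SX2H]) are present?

[SX2H] is the SMARTS for a thiol: an aliphatic sulfur with two connections, one being H.
The molecule carries 3 separate instances of a thiol (-SH) meeting every constraint; each maps to a distinct set of atoms, giving 3 matches.

3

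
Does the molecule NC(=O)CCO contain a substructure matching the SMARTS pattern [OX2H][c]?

No

The pattern [OX2H][c] describes a hydroxyl oxygen attached to an aromatic carbon — a phenol.
The closest candidate here is a hydroxyl group (-OH), but the -OH is on an aliphatic carbon, not an aromatic c. No other fragment satisfies the full query, so there is no match.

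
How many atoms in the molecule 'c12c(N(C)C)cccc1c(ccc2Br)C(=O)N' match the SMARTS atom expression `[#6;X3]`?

11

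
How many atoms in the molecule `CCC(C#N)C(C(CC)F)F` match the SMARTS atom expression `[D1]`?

5

The query [D1] means: atom with exactly one heavy-atom neighbour (degree 1).
Check the 11 heavy atoms by environment: 2× C (D1) → match; 3× C (D2) → no; 3× C (D3) → no; 2× F (D1) → match; 1× N (D1) → match.
Summing the matching environments: 2 + 2 + 1 = 5 matching atoms.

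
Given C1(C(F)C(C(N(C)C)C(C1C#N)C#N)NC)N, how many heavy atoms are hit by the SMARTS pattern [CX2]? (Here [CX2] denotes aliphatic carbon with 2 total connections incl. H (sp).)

Check the 17 heavy atoms by environment: 9× C (X4) → no; 2× C (X2) → match; 2× N (X1) → no; 3× N (X3) → no; 1× F (X1) → no.
That gives 2 matching atoms.

2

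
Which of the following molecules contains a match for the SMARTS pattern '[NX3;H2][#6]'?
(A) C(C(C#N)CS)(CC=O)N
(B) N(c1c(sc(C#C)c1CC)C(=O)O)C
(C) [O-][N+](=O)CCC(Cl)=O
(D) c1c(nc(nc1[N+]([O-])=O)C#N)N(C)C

A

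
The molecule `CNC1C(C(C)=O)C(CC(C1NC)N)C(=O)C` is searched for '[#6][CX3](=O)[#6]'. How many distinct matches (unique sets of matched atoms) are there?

2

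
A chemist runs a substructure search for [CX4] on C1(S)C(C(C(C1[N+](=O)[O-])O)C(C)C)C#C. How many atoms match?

The query [CX4] means: C with X4: aliphatic carbon with exactly 4 total connections (bonds + H).
Check the 15 heavy atoms by environment: 8× C (X4) → match; 1× S (X2) → no; 2× C (X2) → no; 1× O (X2) → no; 1× N (charge +1, X3) → no; 1× O (charge -1, X1) → no; 1× O (X1) → no.
That gives 8 matching atoms.

8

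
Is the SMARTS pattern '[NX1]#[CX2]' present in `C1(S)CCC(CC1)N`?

No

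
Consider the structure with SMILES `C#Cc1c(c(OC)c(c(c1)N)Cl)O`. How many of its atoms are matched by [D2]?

3

Check the 13 heavy atoms by environment: 1× c (aromatic, D2) → match; 5× c (aromatic, D3) → no; 1× N (D1) → no; 1× O (D2) → match; 2× C (D1) → no; 1× Cl (D1) → no; 1× C (D2) → match; 1× O (D1) → no.
Summing the matching environments: 1 + 1 + 1 = 3 matching atoms.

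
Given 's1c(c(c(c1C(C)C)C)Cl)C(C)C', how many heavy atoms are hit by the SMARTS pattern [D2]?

1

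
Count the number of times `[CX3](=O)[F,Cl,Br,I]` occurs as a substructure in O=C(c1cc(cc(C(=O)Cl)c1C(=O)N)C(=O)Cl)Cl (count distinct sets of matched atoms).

3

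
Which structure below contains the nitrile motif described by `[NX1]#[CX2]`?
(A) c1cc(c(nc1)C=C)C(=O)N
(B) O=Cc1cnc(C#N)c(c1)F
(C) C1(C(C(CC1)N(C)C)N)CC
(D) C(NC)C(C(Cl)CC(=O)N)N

B

[NX1]#[CX2] describes a nitrogen triple-bonded to a two-connected carbon (a nitrile).
(A) has a primary amide (-C(=O)NH2) but the nitrogen is NX3, not NX1.
(B) contains a nitrile (-C#N), which satisfies every atom and bond constraint.
(C) has a primary amino group (-NH2) but the nitrogen is NX3 (three connections), not NX1 triple-bonded.
(D) has a primary amide (-C(=O)NH2) but the nitrogen is NX3, not NX1.
So the answer is (B).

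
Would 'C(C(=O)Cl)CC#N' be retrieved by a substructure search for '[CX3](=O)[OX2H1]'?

The pattern [CX3](=O)[OX2H1] describes an sp2 carbon double-bonded to O and single-bonded to an -OH oxygen — a carboxylic acid.
The closest candidate here is an acyl chloride (-C(=O)Cl), but the carbonyl is bonded to Cl, not to an -OH oxygen. No other fragment satisfies the full query, so there is no match.

No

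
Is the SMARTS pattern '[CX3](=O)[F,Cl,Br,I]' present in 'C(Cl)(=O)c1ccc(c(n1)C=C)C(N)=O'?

The pattern [CX3](=O)[F,Cl,Br,I] describes a carbonyl carbon bonded to a halogen — an acyl halide.
The molecule carries an acyl chloride (-C(=O)Cl), whose atoms satisfy every constraint of the query, so the pattern matches.

Yes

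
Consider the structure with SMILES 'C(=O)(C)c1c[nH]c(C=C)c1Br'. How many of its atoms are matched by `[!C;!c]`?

3

Check the 11 heavy atoms by environment: 1× n (aromatic) → match; 4× c (aromatic) → no; 4× C → no; 1× O → match; 1× Br → match.
Summing the matching environments: 1 + 1 + 1 = 3 matching atoms.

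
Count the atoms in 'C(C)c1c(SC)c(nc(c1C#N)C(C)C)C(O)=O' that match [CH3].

4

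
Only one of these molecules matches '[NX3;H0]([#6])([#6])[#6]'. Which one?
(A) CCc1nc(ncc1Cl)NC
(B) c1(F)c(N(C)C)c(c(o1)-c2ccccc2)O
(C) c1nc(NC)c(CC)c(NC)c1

B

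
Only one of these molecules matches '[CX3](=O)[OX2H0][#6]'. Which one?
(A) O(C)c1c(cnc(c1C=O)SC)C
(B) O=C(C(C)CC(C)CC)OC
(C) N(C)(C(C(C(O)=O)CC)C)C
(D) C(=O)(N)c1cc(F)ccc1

B

[CX3](=O)[OX2H0][#6] describes a carbonyl carbon bonded to an oxygen that is itself bonded to carbon (no H on that O) (an ester).
(A) has a methoxy ether (-OCH3) but the ether oxygen is not adjacent to a C=O carbon.
(B) contains a methyl-ester group (-C(=O)OCH3), which satisfies every atom and bond constraint.
(C) has a carboxylic acid group (-C(=O)OH) but the singly-bonded O carries H (OX2H1, not H0).
(D) has a primary amide (-C(=O)NH2) but the carbonyl is bonded to N, not to an O-C linkage.
So the answer is (B).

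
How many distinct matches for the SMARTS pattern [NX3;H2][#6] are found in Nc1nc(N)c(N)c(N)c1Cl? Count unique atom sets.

4

[NX3;H2][#6] is the SMARTS for a primary amine: a trivalent nitrogen with two H attached to carbon.
The molecule carries 4 separate instances of a primary amino group (-NH2) meeting every constraint; each maps to a distinct set of atoms, giving 4 matches.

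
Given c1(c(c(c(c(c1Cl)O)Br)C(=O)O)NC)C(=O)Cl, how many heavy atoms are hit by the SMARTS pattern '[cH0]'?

The query [cH0] means: aromatic carbon with no attached hydrogen (substituted or ring-fusion).
Check the 17 heavy atoms by environment: 6× c (aromatic, H0) → match; 2× Cl (H0) → no; 1× Br (H0) → no; 2× O (H1) → no; 2× C (H0) → no; 2× O (H0) → no; 1× N (H1) → no; 1× C (H3) → no.
That gives 6 matching atoms.

6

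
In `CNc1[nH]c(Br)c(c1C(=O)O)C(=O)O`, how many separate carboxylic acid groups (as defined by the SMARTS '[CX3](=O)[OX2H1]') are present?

2

[CX3](=O)[OX2H1] is the SMARTS for a carboxylic acid: an sp2 carbon double-bonded to O and single-bonded to an -OH oxygen.
The molecule carries 2 separate instances of a carboxylic acid group (-C(=O)OH) meeting every constraint; each maps to a distinct set of atoms, giving 2 matches.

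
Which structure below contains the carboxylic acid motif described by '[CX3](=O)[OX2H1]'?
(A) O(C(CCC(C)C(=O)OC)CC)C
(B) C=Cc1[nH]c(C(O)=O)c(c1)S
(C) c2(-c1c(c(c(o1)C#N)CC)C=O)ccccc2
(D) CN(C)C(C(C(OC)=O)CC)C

B

[CX3](=O)[OX2H1] describes an sp2 carbon double-bonded to O and single-bonded to an -OH oxygen (a carboxylic acid).
(A) has a methyl-ester group (-C(=O)OCH3) but the singly-bonded O has no H (OX2H0, not OX2H1).
(B) contains a carboxylic acid group (-C(=O)OH), which satisfies every atom and bond constraint.
(C) has an aldehyde (-CHO) but there is no singly-bonded oxygen on the carbonyl carbon.
(D) has a methyl-ester group (-C(=O)OCH3) but the singly-bonded O has no H (OX2H0, not OX2H1).
So the answer is (B).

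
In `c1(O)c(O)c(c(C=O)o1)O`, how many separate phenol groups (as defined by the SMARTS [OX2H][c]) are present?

[OX2H][c] is the SMARTS for a phenol: a hydroxyl oxygen attached to an aromatic carbon.
The molecule carries 3 separate instances of a hydroxyl group (-OH) meeting every constraint; each maps to a distinct set of atoms, giving 3 matches.

3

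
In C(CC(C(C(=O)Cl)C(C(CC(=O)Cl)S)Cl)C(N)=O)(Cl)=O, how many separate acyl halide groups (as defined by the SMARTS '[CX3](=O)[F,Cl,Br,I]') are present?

3

[CX3](=O)[F,Cl,Br,I] is the SMARTS for an acyl halide: a carbonyl carbon bonded to a halogen.
The molecule carries 3 separate instances of an acyl chloride (-C(=O)Cl) meeting every constraint; each maps to a distinct set of atoms, giving 3 matches.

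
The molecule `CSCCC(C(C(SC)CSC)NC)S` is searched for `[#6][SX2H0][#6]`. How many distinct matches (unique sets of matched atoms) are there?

[#6][SX2H0][#6] is the SMARTS for a thioether: an aliphatic sulfur bridging two carbons with no H on the sulfur.
The molecule carries 3 separate instances of a methylthio ether (-SCH3) meeting every constraint; each maps to a distinct set of atoms, giving 3 matches.

3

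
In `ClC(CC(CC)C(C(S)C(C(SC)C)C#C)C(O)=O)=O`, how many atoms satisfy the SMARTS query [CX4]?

10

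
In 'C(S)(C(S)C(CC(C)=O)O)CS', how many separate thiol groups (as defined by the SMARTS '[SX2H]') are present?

3

[SX2H] is the SMARTS for a thiol: an aliphatic sulfur with two connections, one being H.
The molecule carries 3 separate instances of a thiol (-SH) meeting every constraint; each maps to a distinct set of atoms, giving 3 matches.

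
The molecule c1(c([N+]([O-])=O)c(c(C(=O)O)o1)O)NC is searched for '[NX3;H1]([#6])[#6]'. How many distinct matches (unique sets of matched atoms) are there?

[NX3;H1]([#6])[#6] is the SMARTS for a secondary amine: a trivalent nitrogen with one H, bonded to two carbons.
Exactly one fragment in the molecule meets all constraints, giving 1 match.

1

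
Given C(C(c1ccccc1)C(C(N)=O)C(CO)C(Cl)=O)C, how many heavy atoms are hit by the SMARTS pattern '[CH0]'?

The query [CH0] means: aliphatic carbon with no attached hydrogen.
Check the 19 heavy atoms by environment: 2× C (H2) → no; 3× C (H1) → no; 1× C (H3) → no; 2× C (H0) → match; 2× O (H0) → no; 1× N (H2) → no; 1× O (H1) → no; 1× Cl (H0) → no; 1× c (aromatic, H0) → no; 5× c (aromatic, H1) → no.
That gives 2 matching atoms.

2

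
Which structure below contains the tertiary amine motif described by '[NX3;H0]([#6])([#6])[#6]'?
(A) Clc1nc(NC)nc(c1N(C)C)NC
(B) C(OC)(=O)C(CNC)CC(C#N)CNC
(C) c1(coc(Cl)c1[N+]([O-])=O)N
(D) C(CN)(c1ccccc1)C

A

[NX3;H0]([#6])([#6])[#6] describes a trivalent nitrogen with no H, bonded to three carbons (a tertiary amine).
(A) contains a dimethylamino group (-N(CH3)2), which satisfies every atom and bond constraint.
(B) has an N-methylamino group (-NHCH3) but the nitrogen still has one H (H1), not H0.
(C) has a primary amino group (-NH2) but the nitrogen has H2, not H0 with three carbons.
(D) has a primary amino group (-NH2) but the nitrogen has H2, not H0 with three carbons.
So the answer is (A).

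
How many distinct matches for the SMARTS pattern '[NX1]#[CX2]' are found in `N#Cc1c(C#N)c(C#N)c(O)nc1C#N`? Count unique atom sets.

4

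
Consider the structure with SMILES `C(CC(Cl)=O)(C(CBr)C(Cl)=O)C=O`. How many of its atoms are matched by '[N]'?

0

The query [N] means: uppercase N matches aliphatic (non-aromatic) nitrogen only.
Check the 13 heavy atoms by environment: 7× C → no; 1× Br → no; 3× O → no; 2× Cl → no.
No environment satisfies the query, so 0 matching atoms.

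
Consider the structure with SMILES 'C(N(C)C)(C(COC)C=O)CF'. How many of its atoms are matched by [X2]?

Check the 12 heavy atoms by environment: 7× C (X4) → no; 1× N (X3) → no; 1× O (X2) → match; 1× F (X1) → no; 1× C (X3) → no; 1× O (X1) → no.
That gives 1 matching atom.

1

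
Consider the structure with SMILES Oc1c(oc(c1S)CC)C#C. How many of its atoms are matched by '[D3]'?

4

The query [D3] means: atom with exactly three heavy-atom neighbours.
Check the 11 heavy atoms by environment: 1× o (aromatic, D2) → no; 4× c (aromatic, D3) → match; 2× C (D2) → no; 2× C (D1) → no; 1× O (D1) → no; 1× S (D1) → no.
That gives 4 matching atoms.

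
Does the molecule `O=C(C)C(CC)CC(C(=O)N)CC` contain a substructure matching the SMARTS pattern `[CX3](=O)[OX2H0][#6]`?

The pattern [CX3](=O)[OX2H0][#6] describes a carbonyl carbon bonded to an oxygen that is itself bonded to carbon (no H on that O) — an ester.
The closest candidate here is a primary amide (-C(=O)NH2), but the carbonyl is bonded to N, not to an O-C linkage. No other fragment satisfies the full query, so there is no match.

No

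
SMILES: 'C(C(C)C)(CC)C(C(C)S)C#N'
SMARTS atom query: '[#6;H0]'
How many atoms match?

Check the 12 heavy atoms by environment: 4× C (H3) → no; 1× C (H2) → no; 4× C (H1) → no; 1× S (H1) → no; 1× C (H0) → match; 1× N (H0) → no.
That gives 1 matching atom.

1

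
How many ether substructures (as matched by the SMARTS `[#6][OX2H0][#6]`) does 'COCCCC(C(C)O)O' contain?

[#6][OX2H0][#6] is the SMARTS for an ether: an aliphatic oxygen bridging two carbons with no H on the oxygen.
Exactly one fragment in the molecule meets all constraints, giving 1 match.

1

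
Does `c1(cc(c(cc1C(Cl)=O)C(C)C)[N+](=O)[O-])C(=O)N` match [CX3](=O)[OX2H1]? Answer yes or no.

The pattern [CX3](=O)[OX2H1] describes an sp2 carbon double-bonded to O and single-bonded to an -OH oxygen — a carboxylic acid.
The closest candidate here is an acyl chloride (-C(=O)Cl), but the carbonyl is bonded to Cl, not to an -OH oxygen. No other fragment satisfies the full query, so there is no match.

No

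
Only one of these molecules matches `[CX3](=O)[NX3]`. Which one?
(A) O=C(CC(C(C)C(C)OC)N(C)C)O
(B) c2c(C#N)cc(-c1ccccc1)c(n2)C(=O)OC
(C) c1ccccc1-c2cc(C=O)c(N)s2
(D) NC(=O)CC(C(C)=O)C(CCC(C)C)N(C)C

D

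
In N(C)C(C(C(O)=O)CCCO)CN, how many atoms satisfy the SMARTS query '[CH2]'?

The query [CH2] means: aliphatic carbon with exactly two hydrogens.
Check the 13 heavy atoms by environment: 4× C (H2) → match; 2× C (H1) → no; 2× O (H1) → no; 1× N (H2) → no; 1× N (H1) → no; 1× C (H3) → no; 1× C (H0) → no; 1× O (H0) → no.
That gives 4 matching atoms.

4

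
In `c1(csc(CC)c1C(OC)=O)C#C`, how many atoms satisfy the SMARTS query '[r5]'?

The query [r5] means: r5 matches atoms in a five-membered ring.
Check the 13 heavy atoms by environment: 1× s (aromatic, in 5-ring) → match; 4× c (aromatic, in 5-ring) → match; 6× C (acyclic) → no; 2× O (acyclic) → no.
Summing the matching environments: 1 + 4 = 5 matching atoms.

5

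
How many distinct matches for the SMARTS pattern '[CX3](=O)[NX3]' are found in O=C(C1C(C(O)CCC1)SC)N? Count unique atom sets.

[CX3](=O)[NX3] is the SMARTS for an amide: a carbonyl carbon bonded to a trivalent nitrogen.
Exactly one fragment in the molecule meets all constraints, giving 1 match.

1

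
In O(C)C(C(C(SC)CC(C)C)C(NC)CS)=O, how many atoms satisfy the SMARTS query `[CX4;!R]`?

11

The query [CX4;!R] means: aliphatic carbon with four total connections, not in a ring.
Check the 17 heavy atoms by environment: 11× C (X4, acyclic) → match; 2× S (X2, acyclic) → no; 1× C (X3, acyclic) → no; 1× O (X1, acyclic) → no; 1× O (X2, acyclic) → no; 1× N (X3, acyclic) → no.
That gives 11 matching atoms.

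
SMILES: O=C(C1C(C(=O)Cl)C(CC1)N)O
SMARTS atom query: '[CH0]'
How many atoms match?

2

The query [CH0] means: aliphatic carbon with no attached hydrogen.
Check the 12 heavy atoms by environment: 2× C (H2) → no; 3× C (H1) → no; 2× C (H0) → match; 2× O (H0) → no; 1× O (H1) → no; 1× Cl (H0) → no; 1× N (H2) → no.
That gives 2 matching atoms.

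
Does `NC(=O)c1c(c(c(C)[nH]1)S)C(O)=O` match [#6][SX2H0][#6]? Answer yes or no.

No

The pattern [#6][SX2H0][#6] describes an aliphatic sulfur bridging two carbons with no H on the sulfur — a thioether.
The closest candidate here is a thiol (-SH), but the sulfur has H1, not H0 bridging two carbons. No other fragment satisfies the full query, so there is no match.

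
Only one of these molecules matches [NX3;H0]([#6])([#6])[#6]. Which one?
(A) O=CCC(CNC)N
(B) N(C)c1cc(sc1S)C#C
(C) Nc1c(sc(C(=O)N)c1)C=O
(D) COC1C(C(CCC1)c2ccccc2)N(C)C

D

[NX3;H0]([#6])([#6])[#6] describes a trivalent nitrogen with no H, bonded to three carbons (a tertiary amine).
(A) has an N-methylamino group (-NHCH3) but the nitrogen still has one H (H1), not H0.
(B) has an N-methylamino group (-NHCH3) but the nitrogen still has one H (H1), not H0.
(C) has a primary amide (-C(=O)NH2) but the amide nitrogen has H2 and only one carbon neighbour.
(D) contains a dimethylamino group (-N(CH3)2), which satisfies every atom and bond constraint.
So the answer is (D).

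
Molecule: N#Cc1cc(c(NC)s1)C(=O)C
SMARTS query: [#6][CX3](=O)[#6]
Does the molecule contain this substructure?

The pattern [#6][CX3](=O)[#6] describes a carbonyl carbon (no H) flanked by two carbons — a ketone.
The molecule carries an acetyl/ketone group (-C(=O)CH3), whose atoms satisfy every constraint of the query, so the pattern matches.

Yes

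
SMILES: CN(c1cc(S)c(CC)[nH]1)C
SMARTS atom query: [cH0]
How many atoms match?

The query [cH0] means: aromatic carbon with no attached hydrogen (substituted or ring-fusion).
Check the 11 heavy atoms by environment: 1× n (aromatic, H1) → no; 3× c (aromatic, H0) → match; 1× c (aromatic, H1) → no; 1× N (H0) → no; 3× C (H3) → no; 1× C (H2) → no; 1× S (H1) → no.
That gives 3 matching atoms.

3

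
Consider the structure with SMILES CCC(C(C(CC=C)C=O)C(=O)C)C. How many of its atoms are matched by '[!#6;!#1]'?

Check the 14 heavy atoms by environment: 12× C → no; 2× O → match.
That gives 2 matching atoms.

2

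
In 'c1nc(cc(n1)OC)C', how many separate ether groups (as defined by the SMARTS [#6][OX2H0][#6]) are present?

[#6][OX2H0][#6] is the SMARTS for an ether: an aliphatic oxygen bridging two carbons with no H on the oxygen.
Exactly one fragment in the molecule meets all constraints, giving 1 match.

1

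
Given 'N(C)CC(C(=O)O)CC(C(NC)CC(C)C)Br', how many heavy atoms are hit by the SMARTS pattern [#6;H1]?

4

The query [#6;H1] means: any carbon bearing exactly one hydrogen.
Check the 17 heavy atoms by environment: 3× C (H2) → no; 4× C (H1) → match; 4× C (H3) → no; 1× C (H0) → no; 1× O (H0) → no; 1× O (H1) → no; 2× N (H1) → no; 1× Br (H0) → no.
That gives 4 matching atoms.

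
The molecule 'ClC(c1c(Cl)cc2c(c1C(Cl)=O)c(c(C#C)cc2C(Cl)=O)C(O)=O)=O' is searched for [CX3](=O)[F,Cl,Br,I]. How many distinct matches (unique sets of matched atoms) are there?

3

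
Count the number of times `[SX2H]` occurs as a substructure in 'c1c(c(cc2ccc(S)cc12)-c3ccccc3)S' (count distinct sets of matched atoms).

2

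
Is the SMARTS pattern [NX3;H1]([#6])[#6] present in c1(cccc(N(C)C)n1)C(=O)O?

No

The pattern [NX3;H1]([#6])[#6] describes a trivalent nitrogen with one H, bonded to two carbons — a secondary amine.
The closest candidate here is a dimethylamino group (-N(CH3)2), but the nitrogen has H0, not H1. No other fragment satisfies the full query, so there is no match.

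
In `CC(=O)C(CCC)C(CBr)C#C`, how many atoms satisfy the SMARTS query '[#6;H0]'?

The query [#6;H0] means: any carbon with no attached hydrogen.
Check the 12 heavy atoms by environment: 3× C (H2) → no; 3× C (H1) → no; 2× C (H0) → match; 1× O (H0) → no; 2× C (H3) → no; 1× Br (H0) → no.
That gives 2 matching atoms.

2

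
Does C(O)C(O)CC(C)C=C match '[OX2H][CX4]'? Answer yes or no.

Yes

The pattern [OX2H][CX4] describes a hydroxyl oxygen bound to an sp3 (X4) carbon — an aliphatic alcohol.
The molecule carries a hydroxyl group (-OH), whose atoms satisfy every constraint of the query, so the pattern matches.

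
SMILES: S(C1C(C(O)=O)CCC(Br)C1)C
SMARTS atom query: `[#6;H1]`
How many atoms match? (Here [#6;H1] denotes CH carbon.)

The query [#6;H1] means: any carbon bearing exactly one hydrogen.
Check the 12 heavy atoms by environment: 3× C (H2) → no; 3× C (H1) → match; 1× C (H0) → no; 1× O (H0) → no; 1× O (H1) → no; 1× S (H0) → no; 1× C (H3) → no; 1× Br (H0) → no.
That gives 3 matching atoms.

3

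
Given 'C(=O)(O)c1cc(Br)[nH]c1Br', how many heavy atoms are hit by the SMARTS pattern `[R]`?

Check the 10 heavy atoms by environment: 1× n (aromatic, in 5-ring) → match; 4× c (aromatic, in 5-ring) → match; 1× C (acyclic) → no; 2× O (acyclic) → no; 2× Br (acyclic) → no.
Summing the matching environments: 1 + 4 = 5 matching atoms.

5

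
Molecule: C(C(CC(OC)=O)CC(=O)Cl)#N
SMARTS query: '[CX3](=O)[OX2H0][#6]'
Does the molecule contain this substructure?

The pattern [CX3](=O)[OX2H0][#6] describes a carbonyl carbon bonded to an oxygen that is itself bonded to carbon (no H on that O) — an ester.
The molecule carries a methyl-ester group (-C(=O)OCH3), whose atoms satisfy every constraint of the query, so the pattern matches.

Yes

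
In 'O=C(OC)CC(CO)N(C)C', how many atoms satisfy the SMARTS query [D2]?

3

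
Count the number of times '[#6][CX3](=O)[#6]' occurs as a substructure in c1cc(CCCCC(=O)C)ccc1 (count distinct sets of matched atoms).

1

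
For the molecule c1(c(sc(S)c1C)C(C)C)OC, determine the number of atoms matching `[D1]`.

5

The query [D1] means: atom with exactly one heavy-atom neighbour (degree 1).
Check the 12 heavy atoms by environment: 1× s (aromatic, D2) → no; 4× c (aromatic, D3) → no; 4× C (D1) → match; 1× S (D1) → match; 1× O (D2) → no; 1× C (D3) → no.
Summing the matching environments: 4 + 1 = 5 matching atoms.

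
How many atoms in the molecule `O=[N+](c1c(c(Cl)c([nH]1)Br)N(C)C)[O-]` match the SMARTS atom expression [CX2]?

0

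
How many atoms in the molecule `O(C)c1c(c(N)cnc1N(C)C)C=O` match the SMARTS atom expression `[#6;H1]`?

Check the 14 heavy atoms by environment: 1× n (aromatic, H0) → no; 1× c (aromatic, H1) → match; 4× c (aromatic, H0) → no; 1× N (H2) → no; 2× O (H0) → no; 3× C (H3) → no; 1× C (H1) → match; 1× N (H0) → no.
Summing the matching environments: 1 + 1 = 2 matching atoms.

2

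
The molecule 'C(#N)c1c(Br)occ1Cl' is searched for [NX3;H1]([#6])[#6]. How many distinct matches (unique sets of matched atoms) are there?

0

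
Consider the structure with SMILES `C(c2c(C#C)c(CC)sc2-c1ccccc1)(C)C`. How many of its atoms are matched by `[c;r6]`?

6

Check the 18 heavy atoms by environment: 1× s (aromatic, in 5-ring) → no; 4× c (aromatic, in 5-ring) → no; 7× C (acyclic) → no; 6× c (aromatic, in 6-ring) → match.
That gives 6 matching atoms.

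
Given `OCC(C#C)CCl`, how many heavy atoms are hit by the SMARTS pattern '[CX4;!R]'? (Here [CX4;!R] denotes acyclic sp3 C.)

3

The query [CX4;!R] means: aliphatic carbon with four total connections, not in a ring.
Check the 7 heavy atoms by environment: 3× C (X4, acyclic) → match; 1× O (X2, acyclic) → no; 1× Cl (X1, acyclic) → no; 2× C (X2, acyclic) → no.
That gives 3 matching atoms.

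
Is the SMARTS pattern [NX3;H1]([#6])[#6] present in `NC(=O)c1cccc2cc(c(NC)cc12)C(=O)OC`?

The pattern [NX3;H1]([#6])[#6] describes a trivalent nitrogen with one H, bonded to two carbons — a secondary amine.
The molecule carries an N-methylamino group (-NHCH3), whose atoms satisfy every constraint of the query, so the pattern matches.

Yes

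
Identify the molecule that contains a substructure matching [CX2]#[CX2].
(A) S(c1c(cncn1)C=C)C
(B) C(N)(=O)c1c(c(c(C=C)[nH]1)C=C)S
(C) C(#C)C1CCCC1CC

[CX2]#[CX2] describes a carbon-carbon triple bond (an alkyne).
(A) has a vinyl group (-CH=CH2) but the C=C is a double bond; both carbons are CX3, not CX2.
(B) has a vinyl group (-CH=CH2) but the C=C is a double bond; both carbons are CX3, not CX2.
(C) contains an ethynyl group (-C#CH), which satisfies every atom and bond constraint.
So the answer is (C).

C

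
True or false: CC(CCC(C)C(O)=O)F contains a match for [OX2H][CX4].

The pattern [OX2H][CX4] describes a hydroxyl oxygen bound to an sp3 (X4) carbon — an aliphatic alcohol.
The closest candidate here is a carboxylic acid group (-C(=O)OH), but the -OH is on a CX3 carbonyl carbon, not a CX4 carbon. No other fragment satisfies the full query, so there is no match.

False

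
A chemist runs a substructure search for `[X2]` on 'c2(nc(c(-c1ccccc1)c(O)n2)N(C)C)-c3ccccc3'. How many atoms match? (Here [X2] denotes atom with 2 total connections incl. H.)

The query [X2] means: any atom with exactly two total connections (bonds + H).
Check the 22 heavy atoms by environment: 2× n (aromatic, X2) → match; 16× c (aromatic, X3) → no; 1× O (X2) → match; 1× N (X3) → no; 2× C (X4) → no.
Summing the matching environments: 2 + 1 = 3 matching atoms.

3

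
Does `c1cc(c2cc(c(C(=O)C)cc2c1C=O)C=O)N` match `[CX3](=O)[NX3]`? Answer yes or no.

The pattern [CX3](=O)[NX3] describes a carbonyl carbon bonded to a trivalent nitrogen — an amide.
The closest candidate here is a primary amino group (-NH2), but the -NH2 is not attached to a carbonyl carbon. No other fragment satisfies the full query, so there is no match.

No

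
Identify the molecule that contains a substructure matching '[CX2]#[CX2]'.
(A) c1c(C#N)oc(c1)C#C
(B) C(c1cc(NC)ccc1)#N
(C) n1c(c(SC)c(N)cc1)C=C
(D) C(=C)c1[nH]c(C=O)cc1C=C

A

[CX2]#[CX2] describes a carbon-carbon triple bond (an alkyne).
(A) contains an ethynyl group (-C#CH), which satisfies every atom and bond constraint.
(B) has a nitrile (-C#N) but the triple bond is C#N, not C#C.
(C) has a vinyl group (-CH=CH2) but the C=C is a double bond; both carbons are CX3, not CX2.
(D) has a vinyl group (-CH=CH2) but the C=C is a double bond; both carbons are CX3, not CX2.
So the answer is (A).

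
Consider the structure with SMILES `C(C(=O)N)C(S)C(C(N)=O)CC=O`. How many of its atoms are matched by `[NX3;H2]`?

2

The query [NX3;H2] means: aliphatic N with 3 total connections, two of them H — an -NH2 nitrogen (amine or amide).
Check the 13 heavy atoms by environment: 2× C (H2, X4) → no; 2× C (H1, X4) → no; 2× C (H0, X3) → no; 3× O (H0, X1) → no; 2× N (H2, X3) → match; 1× S (H1, X2) → no; 1× C (H1, X3) → no.
That gives 2 matching atoms.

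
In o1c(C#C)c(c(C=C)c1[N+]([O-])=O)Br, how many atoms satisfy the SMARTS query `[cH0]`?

4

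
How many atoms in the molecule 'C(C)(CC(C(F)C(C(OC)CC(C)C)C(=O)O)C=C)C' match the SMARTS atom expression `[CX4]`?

Check the 20 heavy atoms by environment: 13× C (X4) → match; 3× C (X3) → no; 1× O (X1) → no; 2× O (X2) → no; 1× F (X1) → no.
That gives 13 matching atoms.

13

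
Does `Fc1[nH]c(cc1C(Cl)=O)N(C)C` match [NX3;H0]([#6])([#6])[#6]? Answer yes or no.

The pattern [NX3;H0]([#6])([#6])[#6] describes a trivalent nitrogen with no H, bonded to three carbons — a tertiary amine.
The molecule carries a dimethylamino group (-N(CH3)2), whose atoms satisfy every constraint of the query, so the pattern matches.

Yes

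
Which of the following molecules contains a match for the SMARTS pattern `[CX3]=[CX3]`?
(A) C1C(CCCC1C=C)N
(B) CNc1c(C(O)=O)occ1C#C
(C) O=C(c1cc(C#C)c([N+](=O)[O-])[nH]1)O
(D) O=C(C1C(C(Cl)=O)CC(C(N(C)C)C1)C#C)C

[CX3]=[CX3] describes a non-aromatic C=C double bond between two sp2 carbons (an alkene).
(A) contains a vinyl group (-CH=CH2), which satisfies every atom and bond constraint.
(B) has an ethynyl group (-C#CH) but the C-C bond is a triple bond, not a double bond.
(C) has an ethynyl group (-C#CH) but the C-C bond is a triple bond, not a double bond.
(D) has an ethynyl group (-C#CH) but the C-C bond is a triple bond, not a double bond.
So the answer is (A).

A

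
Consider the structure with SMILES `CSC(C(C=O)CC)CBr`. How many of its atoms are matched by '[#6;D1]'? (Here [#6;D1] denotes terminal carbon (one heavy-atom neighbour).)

2

The query [#6;D1] means: carbon bonded to exactly one heavy atom.
Check the 10 heavy atoms by environment: 2× C (D1) → match; 3× C (D2) → no; 2× C (D3) → no; 1× O (D1) → no; 1× Br (D1) → no; 1× S (D2) → no.
That gives 2 matching atoms.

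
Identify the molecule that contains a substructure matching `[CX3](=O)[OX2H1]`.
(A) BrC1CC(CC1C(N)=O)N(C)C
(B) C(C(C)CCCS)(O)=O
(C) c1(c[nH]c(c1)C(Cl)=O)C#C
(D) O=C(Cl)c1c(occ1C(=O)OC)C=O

B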